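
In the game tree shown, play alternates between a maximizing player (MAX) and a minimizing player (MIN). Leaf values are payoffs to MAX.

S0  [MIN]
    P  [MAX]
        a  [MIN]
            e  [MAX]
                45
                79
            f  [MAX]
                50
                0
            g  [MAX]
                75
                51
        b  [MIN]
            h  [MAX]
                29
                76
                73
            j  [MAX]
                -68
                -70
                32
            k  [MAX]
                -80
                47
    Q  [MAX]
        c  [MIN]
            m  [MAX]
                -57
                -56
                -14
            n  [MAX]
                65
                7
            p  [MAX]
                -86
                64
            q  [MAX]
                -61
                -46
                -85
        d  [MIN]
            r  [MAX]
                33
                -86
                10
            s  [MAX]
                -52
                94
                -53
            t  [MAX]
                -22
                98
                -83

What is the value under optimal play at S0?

33

e (MAX): max(45, 79) = 79
f (MAX): max(50, 0) = 50
g (MAX): max(75, 51) = 75
a (MIN): min(79, 50, 75) = 50
h (MAX): max(29, 76, 73) = 76
j (MAX): max(-68, -70, 32) = 32
k (MAX): max(-80, 47) = 47
b (MIN): min(76, 32, 47) = 32
P (MAX): max(50, 32) = 50
m (MAX): max(-57, -56, -14) = -14
n (MAX): max(65, 7) = 65
p (MAX): max(-86, 64) = 64
q (MAX): max(-61, -46, -85) = -46
c (MIN): min(-14, 65, 64, -46) = -46
r (MAX): max(33, -86, 10) = 33
s (MAX): max(-52, 94, -53) = 94
t (MAX): max(-22, 98, -83) = 98
d (MIN): min(33, 94, 98) = 33
Q (MAX): max(-46, 33) = 33
S0 (MIN): min(50, 33) = 33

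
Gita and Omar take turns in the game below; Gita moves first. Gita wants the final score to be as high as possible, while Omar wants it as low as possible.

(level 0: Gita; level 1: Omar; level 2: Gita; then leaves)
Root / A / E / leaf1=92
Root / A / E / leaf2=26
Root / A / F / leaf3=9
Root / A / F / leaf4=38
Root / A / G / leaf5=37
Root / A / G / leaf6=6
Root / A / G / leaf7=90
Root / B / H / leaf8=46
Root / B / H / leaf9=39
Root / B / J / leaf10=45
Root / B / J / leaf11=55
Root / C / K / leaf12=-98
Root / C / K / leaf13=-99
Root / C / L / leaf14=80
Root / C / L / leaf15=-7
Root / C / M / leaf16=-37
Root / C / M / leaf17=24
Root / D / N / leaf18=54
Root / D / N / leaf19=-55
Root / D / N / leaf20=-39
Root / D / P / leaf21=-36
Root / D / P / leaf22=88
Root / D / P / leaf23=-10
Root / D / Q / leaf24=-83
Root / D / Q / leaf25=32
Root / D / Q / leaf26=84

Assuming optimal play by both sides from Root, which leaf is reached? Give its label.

leaf18

E (Gita): max(92, 26) = 92
F (Gita): max(9, 38) = 38
G (Gita): max(37, 6, 90) = 90
A (Omar): min(92, 38, 90) = 38
H (Gita): max(46, 39) = 46
J (Gita): max(45, 55) = 55
B (Omar): min(46, 55) = 46
K (Gita): max(-98, -99) = -98
L (Gita): max(80, -7) = 80
M (Gita): max(-37, 24) = 24
C (Omar): min(-98, 80, 24) = -98
N (Gita): max(54, -55, -39) = 54
P (Gita): max(-36, 88, -10) = 88
Q (Gita): max(-83, 32, 84) = 84
D (Omar): min(54, 88, 84) = 54
Root (Gita): max(38, 46, -98, 54) = 54
At Root, Gita picks D (highest: 54).
At D, Omar picks N (lowest: 54).
At N, Gita picks leaf18 (highest: 54).
Terminal value 54.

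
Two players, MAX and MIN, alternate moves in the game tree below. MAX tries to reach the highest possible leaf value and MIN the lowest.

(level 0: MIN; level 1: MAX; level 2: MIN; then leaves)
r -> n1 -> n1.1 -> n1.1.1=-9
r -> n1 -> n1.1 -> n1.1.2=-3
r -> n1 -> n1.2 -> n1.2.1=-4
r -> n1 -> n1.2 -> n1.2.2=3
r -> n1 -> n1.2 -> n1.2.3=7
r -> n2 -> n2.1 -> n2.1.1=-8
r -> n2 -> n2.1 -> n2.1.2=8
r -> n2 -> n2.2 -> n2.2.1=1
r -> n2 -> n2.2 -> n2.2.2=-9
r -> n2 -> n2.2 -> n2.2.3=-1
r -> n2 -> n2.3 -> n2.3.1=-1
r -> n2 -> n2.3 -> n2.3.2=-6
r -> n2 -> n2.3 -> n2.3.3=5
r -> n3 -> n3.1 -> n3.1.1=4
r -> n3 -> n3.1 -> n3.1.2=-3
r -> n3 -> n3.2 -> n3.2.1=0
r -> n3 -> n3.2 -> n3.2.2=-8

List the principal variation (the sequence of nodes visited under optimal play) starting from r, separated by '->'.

r -> n2 -> n2.3 -> n2.3.2

n1.1 (MIN): min(-9, -3) = -9
n1.2 (MIN): min(-4, 3, 7) = -4
n1 (MAX): max(-9, -4) = -4
n2.1 (MIN): min(-8, 8) = -8
n2.2 (MIN): min(1, -9, -1) = -9
n2.3 (MIN): min(-1, -6, 5) = -6
n2 (MAX): max(-8, -9, -6) = -6
n3.1 (MIN): min(4, -3) = -3
n3.2 (MIN): min(0, -8) = -8
n3 (MAX): max(-3, -8) = -3
r (MIN): min(-4, -6, -3) = -6
At r, MIN picks n2 (lowest: -6).
At n2, MAX picks n2.3 (highest: -6).
At n2.3, MIN picks n2.3.2 (lowest: -6).
Terminal value -6.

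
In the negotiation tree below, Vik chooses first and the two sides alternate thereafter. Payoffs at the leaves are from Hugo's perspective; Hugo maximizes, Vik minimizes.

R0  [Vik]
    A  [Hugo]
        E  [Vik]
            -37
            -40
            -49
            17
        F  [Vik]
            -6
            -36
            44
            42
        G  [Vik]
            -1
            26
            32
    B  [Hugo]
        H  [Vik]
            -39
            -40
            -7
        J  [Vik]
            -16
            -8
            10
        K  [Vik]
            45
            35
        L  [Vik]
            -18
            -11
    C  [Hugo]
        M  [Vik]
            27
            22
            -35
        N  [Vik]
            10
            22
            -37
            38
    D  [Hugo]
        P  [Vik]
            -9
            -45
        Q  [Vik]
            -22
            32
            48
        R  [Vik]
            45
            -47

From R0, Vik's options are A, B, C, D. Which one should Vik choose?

C

E (Vik): min(-37, -40, -49, 17) = -49
F (Vik): min(-6, -36, 44, 42) = -36
G (Vik): min(-1, 26, 32) = -1
A (Hugo): max(-49, -36, -1) = -1
H (Vik): min(-39, -40, -7) = -40
J (Vik): min(-16, -8, 10) = -16
K (Vik): min(45, 35) = 35
L (Vik): min(-18, -11) = -18
B (Hugo): max(-40, -16, 35, -18) = 35
M (Vik): min(27, 22, -35) = -35
N (Vik): min(10, 22, -37, 38) = -37
C (Hugo): max(-35, -37) = -35
P (Vik): min(-9, -45) = -45
Q (Vik): min(-22, 32, 48) = -22
R (Vik): min(45, -47) = -47
D (Hugo): max(-45, -22, -47) = -22
R0 (Vik): min(-1, 35, -35, -22) = -35
Vik at R0 wants the lowest of {A=-1, B=35, C=-35, D=-22}, so chooses C.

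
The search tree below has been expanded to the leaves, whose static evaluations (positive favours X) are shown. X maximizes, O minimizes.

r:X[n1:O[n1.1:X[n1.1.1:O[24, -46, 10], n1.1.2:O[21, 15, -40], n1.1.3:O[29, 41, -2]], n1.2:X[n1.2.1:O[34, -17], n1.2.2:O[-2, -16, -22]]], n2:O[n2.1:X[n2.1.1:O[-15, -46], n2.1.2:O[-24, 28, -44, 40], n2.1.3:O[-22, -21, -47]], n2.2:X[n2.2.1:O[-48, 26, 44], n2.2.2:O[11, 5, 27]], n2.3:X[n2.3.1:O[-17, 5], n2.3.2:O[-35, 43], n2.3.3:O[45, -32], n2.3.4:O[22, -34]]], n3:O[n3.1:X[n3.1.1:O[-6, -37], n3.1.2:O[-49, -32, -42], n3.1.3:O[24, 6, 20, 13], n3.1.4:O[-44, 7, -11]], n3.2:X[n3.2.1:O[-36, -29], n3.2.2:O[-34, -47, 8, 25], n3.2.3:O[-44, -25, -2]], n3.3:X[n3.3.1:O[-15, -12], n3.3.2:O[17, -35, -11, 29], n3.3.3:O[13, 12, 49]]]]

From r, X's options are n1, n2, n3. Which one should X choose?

n1.1.1 (O): min(24, -46, 10) = -46
n1.1.2 (O): min(21, 15, -40) = -40
n1.1.3 (O): min(29, 41, -2) = -2
n1.1 (X): max(-46, -40, -2) = -2
n1.2.1 (O): min(34, -17) = -17
n1.2.2 (O): min(-2, -16, -22) = -22
n1.2 (X): max(-17, -22) = -17
n1 (O): min(-2, -17) = -17
n2.1.1 (O): min(-15, -46) = -46
n2.1.2 (O): min(-24, 28, -44, 40) = -44
n2.1.3 (O): min(-22, -21, -47) = -47
n2.1 (X): max(-46, -44, -47) = -44
n2.2.1 (O): min(-48, 26, 44) = -48
n2.2.2 (O): min(11, 5, 27) = 5
n2.2 (X): max(-48, 5) = 5
n2.3.1 (O): min(-17, 5) = -17
n2.3.2 (O): min(-35, 43) = -35
n2.3.3 (O): min(45, -32) = -32
n2.3.4 (O): min(22, -34) = -34
n2.3 (X): max(-17, -35, -32, -34) = -17
n2 (O): min(-44, 5, -17) = -44
n3.1.1 (O): min(-6, -37) = -37
n3.1.2 (O): min(-49, -32, -42) = -49
n3.1.3 (O): min(24, 6, 20, 13) = 6
n3.1.4 (O): min(-44, 7, -11) = -44
n3.1 (X): max(-37, -49, 6, -44) = 6
n3.2.1 (O): min(-36, -29) = -36
n3.2.2 (O): min(-34, -47, 8, 25) = -47
n3.2.3 (O): min(-44, -25, -2) = -44
n3.2 (X): max(-36, -47, -44) = -36
n3.3.1 (O): min(-15, -12) = -15
n3.3.2 (O): min(17, -35, -11, 29) = -35
n3.3.3 (O): min(13, 12, 49) = 12
n3.3 (X): max(-15, -35, 12) = 12
n3 (O): min(6, -36, 12) = -36
r (X): max(-17, -44, -36) = -17
X at r wants the highest of {n1=-17, n2=-44, n3=-36}, so chooses n1.

n1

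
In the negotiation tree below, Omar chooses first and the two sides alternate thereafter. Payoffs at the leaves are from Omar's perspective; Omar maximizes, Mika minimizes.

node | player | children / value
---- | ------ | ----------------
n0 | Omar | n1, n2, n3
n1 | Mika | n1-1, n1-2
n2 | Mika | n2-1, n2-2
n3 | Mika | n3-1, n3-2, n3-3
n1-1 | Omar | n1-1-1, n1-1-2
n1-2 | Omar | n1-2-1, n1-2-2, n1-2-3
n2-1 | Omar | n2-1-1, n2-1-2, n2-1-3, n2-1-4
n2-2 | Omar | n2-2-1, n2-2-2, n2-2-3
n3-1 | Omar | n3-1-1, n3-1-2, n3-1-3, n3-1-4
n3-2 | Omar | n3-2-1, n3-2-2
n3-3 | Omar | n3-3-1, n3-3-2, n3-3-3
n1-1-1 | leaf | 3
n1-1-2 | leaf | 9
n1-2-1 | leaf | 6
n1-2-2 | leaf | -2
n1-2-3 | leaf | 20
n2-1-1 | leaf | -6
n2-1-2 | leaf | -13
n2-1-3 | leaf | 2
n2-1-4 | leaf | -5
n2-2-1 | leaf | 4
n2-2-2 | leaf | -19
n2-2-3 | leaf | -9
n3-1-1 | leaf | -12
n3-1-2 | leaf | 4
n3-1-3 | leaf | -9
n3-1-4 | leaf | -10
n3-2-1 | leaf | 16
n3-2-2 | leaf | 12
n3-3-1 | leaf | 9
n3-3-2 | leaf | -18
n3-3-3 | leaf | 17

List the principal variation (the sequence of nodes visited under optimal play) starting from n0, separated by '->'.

n1-1 (Omar): max(3, 9) = 9
n1-2 (Omar): max(6, -2, 20) = 20
n1 (Mika): min(9, 20) = 9
n2-1 (Omar): max(-6, -13, 2, -5) = 2
n2-2 (Omar): max(4, -19, -9) = 4
n2 (Mika): min(2, 4) = 2
n3-1 (Omar): max(-12, 4, -9, -10) = 4
n3-2 (Omar): max(16, 12) = 16
n3-3 (Omar): max(9, -18, 17) = 17
n3 (Mika): min(4, 16, 17) = 4
n0 (Omar): max(9, 2, 4) = 9
At n0, Omar picks n1 (highest: 9).
At n1, Mika picks n1-1 (lowest: 9).
At n1-1, Omar picks n1-1-2 (highest: 9).
Terminal value 9.

n0 -> n1 -> n1-1 -> n1-1-2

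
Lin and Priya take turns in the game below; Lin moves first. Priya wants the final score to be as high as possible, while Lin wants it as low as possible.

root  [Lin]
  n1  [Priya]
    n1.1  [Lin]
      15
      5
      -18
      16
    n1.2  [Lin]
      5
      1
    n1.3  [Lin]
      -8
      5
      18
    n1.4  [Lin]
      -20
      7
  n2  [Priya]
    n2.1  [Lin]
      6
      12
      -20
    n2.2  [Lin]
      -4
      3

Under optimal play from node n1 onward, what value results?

1

n1.1 (Lin): min(15, 5, -18, 16) = -18
n1.2 (Lin): min(5, 1) = 1
n1.3 (Lin): min(-8, 5, 18) = -8
n1.4 (Lin): min(-20, 7) = -20
n1 (Priya): max(-18, 1, -8, -20) = 1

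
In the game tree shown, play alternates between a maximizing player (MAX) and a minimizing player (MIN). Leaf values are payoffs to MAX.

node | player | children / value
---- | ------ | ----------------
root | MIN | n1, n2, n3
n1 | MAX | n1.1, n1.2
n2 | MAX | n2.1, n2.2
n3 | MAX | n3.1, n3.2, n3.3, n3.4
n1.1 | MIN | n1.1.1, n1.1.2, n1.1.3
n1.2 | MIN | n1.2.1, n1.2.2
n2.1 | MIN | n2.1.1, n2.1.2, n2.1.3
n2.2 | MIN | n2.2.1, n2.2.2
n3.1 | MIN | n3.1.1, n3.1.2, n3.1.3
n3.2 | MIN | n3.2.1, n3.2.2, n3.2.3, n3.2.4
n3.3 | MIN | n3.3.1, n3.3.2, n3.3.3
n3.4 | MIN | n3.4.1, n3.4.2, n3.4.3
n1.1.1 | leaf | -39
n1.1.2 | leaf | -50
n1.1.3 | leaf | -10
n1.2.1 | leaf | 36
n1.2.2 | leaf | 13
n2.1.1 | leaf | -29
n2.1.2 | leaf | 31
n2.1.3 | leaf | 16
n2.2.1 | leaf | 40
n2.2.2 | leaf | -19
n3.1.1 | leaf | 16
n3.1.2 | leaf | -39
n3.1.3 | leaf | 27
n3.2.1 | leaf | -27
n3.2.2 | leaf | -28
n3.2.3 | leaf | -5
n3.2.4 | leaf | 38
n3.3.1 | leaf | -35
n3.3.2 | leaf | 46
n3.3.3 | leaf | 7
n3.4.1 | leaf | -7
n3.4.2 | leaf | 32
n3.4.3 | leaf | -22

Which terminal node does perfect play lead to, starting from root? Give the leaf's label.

n3.4.3

n1.1 (MIN): min(-39, -50, -10) = -50
n1.2 (MIN): min(36, 13) = 13
n1 (MAX): max(-50, 13) = 13
n2.1 (MIN): min(-29, 31, 16) = -29
n2.2 (MIN): min(40, -19) = -19
n2 (MAX): max(-29, -19) = -19
n3.1 (MIN): min(16, -39, 27) = -39
n3.2 (MIN): min(-27, -28, -5, 38) = -28
n3.3 (MIN): min(-35, 46, 7) = -35
n3.4 (MIN): min(-7, 32, -22) = -22
n3 (MAX): max(-39, -28, -35, -22) = -22
root (MIN): min(13, -19, -22) = -22
At root, MIN picks n3 (lowest: -22).
At n3, MAX picks n3.4 (highest: -22).
At n3.4, MIN picks n3.4.3 (lowest: -22).
Terminal value -22.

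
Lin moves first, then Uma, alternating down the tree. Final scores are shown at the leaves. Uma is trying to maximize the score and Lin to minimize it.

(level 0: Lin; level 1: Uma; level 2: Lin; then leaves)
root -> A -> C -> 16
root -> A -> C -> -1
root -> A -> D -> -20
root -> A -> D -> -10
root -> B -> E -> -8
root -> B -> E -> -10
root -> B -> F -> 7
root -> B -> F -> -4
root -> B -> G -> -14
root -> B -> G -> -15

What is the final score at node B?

E (Lin): min(-8, -10) = -10
F (Lin): min(7, -4) = -4
G (Lin): min(-14, -15) = -15
B (Uma): max(-10, -4, -15) = -4

-4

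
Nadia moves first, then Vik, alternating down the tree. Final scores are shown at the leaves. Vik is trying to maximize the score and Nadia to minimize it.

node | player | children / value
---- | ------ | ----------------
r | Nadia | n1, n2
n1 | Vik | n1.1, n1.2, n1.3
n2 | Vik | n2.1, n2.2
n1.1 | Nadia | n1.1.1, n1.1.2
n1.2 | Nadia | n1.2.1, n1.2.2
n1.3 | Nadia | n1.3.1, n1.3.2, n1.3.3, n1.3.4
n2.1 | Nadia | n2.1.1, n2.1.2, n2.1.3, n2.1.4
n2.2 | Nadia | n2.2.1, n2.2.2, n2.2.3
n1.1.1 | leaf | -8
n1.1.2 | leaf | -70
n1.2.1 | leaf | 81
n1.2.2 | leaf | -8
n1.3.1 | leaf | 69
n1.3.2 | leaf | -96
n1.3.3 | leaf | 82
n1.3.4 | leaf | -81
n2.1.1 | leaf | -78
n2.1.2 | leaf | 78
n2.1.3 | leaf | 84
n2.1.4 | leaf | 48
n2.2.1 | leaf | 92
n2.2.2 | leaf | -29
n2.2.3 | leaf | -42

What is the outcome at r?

-42

n1.1 (Nadia): min(-8, -70) = -70
n1.2 (Nadia): min(81, -8) = -8
n1.3 (Nadia): min(69, -96, 82, -81) = -96
n1 (Vik): max(-70, -8, -96) = -8
n2.1 (Nadia): min(-78, 78, 84, 48) = -78
n2.2 (Nadia): min(92, -29, -42) = -42
n2 (Vik): max(-78, -42) = -42
r (Nadia): min(-8, -42) = -42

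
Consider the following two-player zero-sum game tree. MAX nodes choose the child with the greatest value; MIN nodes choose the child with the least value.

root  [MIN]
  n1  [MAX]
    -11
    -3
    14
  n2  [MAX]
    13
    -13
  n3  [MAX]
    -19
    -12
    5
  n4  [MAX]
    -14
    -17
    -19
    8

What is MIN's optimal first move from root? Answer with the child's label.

n1 (MAX): max(-11, -3, 14) = 14
n2 (MAX): max(13, -13) = 13
n3 (MAX): max(-19, -12, 5) = 5
n4 (MAX): max(-14, -17, -19, 8) = 8
root (MIN): min(14, 13, 5, 8) = 5
MIN at root wants the lowest of {n1=14, n2=13, n3=5, n4=8}, so chooses n3.

n3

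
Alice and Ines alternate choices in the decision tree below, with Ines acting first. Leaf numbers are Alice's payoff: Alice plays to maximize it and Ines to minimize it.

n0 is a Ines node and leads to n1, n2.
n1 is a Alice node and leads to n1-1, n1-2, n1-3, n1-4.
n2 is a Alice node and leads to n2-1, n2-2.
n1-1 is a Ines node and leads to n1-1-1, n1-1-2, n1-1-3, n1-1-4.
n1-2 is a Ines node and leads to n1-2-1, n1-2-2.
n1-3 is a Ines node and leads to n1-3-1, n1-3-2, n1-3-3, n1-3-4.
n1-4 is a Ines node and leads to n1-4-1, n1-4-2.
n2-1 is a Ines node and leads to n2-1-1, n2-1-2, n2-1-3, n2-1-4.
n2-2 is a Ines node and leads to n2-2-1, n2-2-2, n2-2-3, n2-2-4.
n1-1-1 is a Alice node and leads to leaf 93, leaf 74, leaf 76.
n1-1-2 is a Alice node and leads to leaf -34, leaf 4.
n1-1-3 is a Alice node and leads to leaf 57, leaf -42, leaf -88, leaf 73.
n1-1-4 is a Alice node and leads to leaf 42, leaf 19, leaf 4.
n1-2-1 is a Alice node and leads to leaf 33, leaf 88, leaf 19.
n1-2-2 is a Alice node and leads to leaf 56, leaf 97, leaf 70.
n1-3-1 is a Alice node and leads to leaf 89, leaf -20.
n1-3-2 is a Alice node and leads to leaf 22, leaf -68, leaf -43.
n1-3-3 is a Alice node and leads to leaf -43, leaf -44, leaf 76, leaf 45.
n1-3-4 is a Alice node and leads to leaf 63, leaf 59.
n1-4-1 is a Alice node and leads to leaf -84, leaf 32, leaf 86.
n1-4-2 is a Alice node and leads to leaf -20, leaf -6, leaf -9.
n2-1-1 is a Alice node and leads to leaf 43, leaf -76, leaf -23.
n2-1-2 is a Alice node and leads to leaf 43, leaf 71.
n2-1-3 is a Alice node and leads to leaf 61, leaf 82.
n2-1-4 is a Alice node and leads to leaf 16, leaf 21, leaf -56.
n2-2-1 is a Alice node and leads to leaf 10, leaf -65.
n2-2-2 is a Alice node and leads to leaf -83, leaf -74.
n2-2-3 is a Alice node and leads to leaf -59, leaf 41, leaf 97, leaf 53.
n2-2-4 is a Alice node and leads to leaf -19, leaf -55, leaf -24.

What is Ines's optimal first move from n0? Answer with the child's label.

n1-1-1 (Alice): max(93, 74, 76) = 93
n1-1-2 (Alice): max(-34, 4) = 4
n1-1-3 (Alice): max(57, -42, -88, 73) = 73
n1-1-4 (Alice): max(42, 19, 4) = 42
n1-1 (Ines): min(93, 4, 73, 42) = 4
n1-2-1 (Alice): max(33, 88, 19) = 88
n1-2-2 (Alice): max(56, 97, 70) = 97
n1-2 (Ines): min(88, 97) = 88
n1-3-1 (Alice): max(89, -20) = 89
n1-3-2 (Alice): max(22, -68, -43) = 22
n1-3-3 (Alice): max(-43, -44, 76, 45) = 76
n1-3-4 (Alice): max(63, 59) = 63
n1-3 (Ines): min(89, 22, 76, 63) = 22
n1-4-1 (Alice): max(-84, 32, 86) = 86
n1-4-2 (Alice): max(-20, -6, -9) = -6
n1-4 (Ines): min(86, -6) = -6
n1 (Alice): max(4, 88, 22, -6) = 88
n2-1-1 (Alice): max(43, -76, -23) = 43
n2-1-2 (Alice): max(43, 71) = 71
n2-1-3 (Alice): max(61, 82) = 82
n2-1-4 (Alice): max(16, 21, -56) = 21
n2-1 (Ines): min(43, 71, 82, 21) = 21
n2-2-1 (Alice): max(10, -65) = 10
n2-2-2 (Alice): max(-83, -74) = -74
n2-2-3 (Alice): max(-59, 41, 97, 53) = 97
n2-2-4 (Alice): max(-19, -55, -24) = -19
n2-2 (Ines): min(10, -74, 97, -19) = -74
n2 (Alice): max(21, -74) = 21
n0 (Ines): min(88, 21) = 21
Ines at n0 wants the lowest of {n1=88, n2=21}, so chooses n2.

n2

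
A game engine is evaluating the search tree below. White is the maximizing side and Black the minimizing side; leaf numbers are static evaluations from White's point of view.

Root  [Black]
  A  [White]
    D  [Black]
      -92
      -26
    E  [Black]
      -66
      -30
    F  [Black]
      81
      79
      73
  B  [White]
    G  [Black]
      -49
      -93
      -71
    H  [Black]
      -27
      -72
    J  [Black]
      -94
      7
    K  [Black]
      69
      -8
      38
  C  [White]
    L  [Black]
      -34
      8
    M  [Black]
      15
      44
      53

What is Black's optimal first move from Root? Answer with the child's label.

D (Black): min(-92, -26) = -92
E (Black): min(-66, -30) = -66
F (Black): min(81, 79, 73) = 73
A (White): max(-92, -66, 73) = 73
G (Black): min(-49, -93, -71) = -93
H (Black): min(-27, -72) = -72
J (Black): min(-94, 7) = -94
K (Black): min(69, -8, 38) = -8
B (White): max(-93, -72, -94, -8) = -8
L (Black): min(-34, 8) = -34
M (Black): min(15, 44, 53) = 15
C (White): max(-34, 15) = 15
Root (Black): min(73, -8, 15) = -8
Black at Root wants the lowest of {A=73, B=-8, C=15}, so chooses B.

B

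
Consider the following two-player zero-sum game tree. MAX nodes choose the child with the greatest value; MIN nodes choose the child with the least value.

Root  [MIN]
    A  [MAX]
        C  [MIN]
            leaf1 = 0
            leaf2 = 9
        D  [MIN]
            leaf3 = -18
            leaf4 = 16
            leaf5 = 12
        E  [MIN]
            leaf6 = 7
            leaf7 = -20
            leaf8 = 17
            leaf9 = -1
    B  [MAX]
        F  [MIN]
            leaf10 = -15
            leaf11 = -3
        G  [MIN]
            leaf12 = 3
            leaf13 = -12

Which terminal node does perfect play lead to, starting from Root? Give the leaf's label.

C (MIN): min(0, 9) = 0
D (MIN): min(-18, 16, 12) = -18
E (MIN): min(7, -20, 17, -1) = -20
A (MAX): max(0, -18, -20) = 0
F (MIN): min(-15, -3) = -15
G (MIN): min(3, -12) = -12
B (MAX): max(-15, -12) = -12
Root (MIN): min(0, -12) = -12
At Root, MIN picks B (lowest: -12).
At B, MAX picks G (highest: -12).
At G, MIN picks leaf13 (lowest: -12).
Terminal value -12.

leaf13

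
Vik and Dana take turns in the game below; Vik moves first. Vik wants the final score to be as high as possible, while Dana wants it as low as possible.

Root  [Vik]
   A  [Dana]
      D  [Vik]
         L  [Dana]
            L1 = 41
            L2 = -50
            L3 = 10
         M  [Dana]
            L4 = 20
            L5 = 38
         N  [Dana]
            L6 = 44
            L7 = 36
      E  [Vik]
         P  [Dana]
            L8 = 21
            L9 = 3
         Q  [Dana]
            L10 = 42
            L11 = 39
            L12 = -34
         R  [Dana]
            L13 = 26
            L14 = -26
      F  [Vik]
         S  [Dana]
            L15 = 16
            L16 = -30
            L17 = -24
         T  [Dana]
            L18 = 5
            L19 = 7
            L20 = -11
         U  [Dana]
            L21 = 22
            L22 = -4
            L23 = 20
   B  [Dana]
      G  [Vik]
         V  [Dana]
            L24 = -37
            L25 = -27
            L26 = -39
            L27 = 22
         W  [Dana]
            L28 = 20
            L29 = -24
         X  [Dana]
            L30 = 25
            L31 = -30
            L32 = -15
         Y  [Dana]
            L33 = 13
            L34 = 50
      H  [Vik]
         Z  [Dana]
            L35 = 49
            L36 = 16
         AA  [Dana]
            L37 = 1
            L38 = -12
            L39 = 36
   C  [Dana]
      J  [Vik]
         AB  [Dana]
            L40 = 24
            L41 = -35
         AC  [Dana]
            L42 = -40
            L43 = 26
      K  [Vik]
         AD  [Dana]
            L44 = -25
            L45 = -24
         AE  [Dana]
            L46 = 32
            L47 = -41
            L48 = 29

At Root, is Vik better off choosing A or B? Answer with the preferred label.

B

L (Dana): min(41, -50, 10) = -50
M (Dana): min(20, 38) = 20
N (Dana): min(44, 36) = 36
D (Vik): max(-50, 20, 36) = 36
P (Dana): min(21, 3) = 3
Q (Dana): min(42, 39, -34) = -34
R (Dana): min(26, -26) = -26
E (Vik): max(3, -34, -26) = 3
S (Dana): min(16, -30, -24) = -30
T (Dana): min(5, 7, -11) = -11
U (Dana): min(22, -4, 20) = -4
F (Vik): max(-30, -11, -4) = -4
A (Dana): min(36, 3, -4) = -4
V (Dana): min(-37, -27, -39, 22) = -39
W (Dana): min(20, -24) = -24
X (Dana): min(25, -30, -15) = -30
Y (Dana): min(13, 50) = 13
G (Vik): max(-39, -24, -30, 13) = 13
Z (Dana): min(49, 16) = 16
AA (Dana): min(1, -12, 36) = -12
H (Vik): max(16, -12) = 16
B (Dana): min(13, 16) = 13
Vik prefers the higher value; A=-4, B=13. B is better since 13 > -4.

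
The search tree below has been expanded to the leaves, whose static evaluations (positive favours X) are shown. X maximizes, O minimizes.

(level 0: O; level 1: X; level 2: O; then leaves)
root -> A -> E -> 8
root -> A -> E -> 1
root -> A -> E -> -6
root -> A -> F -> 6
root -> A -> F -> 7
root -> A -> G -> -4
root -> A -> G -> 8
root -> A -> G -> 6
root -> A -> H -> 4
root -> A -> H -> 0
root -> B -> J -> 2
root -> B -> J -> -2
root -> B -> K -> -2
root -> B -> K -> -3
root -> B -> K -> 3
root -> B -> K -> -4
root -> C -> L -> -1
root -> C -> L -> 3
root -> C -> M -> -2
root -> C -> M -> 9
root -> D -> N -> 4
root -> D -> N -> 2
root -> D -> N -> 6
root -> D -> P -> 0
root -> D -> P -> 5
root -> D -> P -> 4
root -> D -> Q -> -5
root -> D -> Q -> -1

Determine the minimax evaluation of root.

-2

E (O): min(8, 1, -6) = -6
F (O): min(6, 7) = 6
G (O): min(-4, 8, 6) = -4
H (O): min(4, 0) = 0
A (X): max(-6, 6, -4, 0) = 6
J (O): min(2, -2) = -2
K (O): min(-2, -3, 3, -4) = -4
B (X): max(-2, -4) = -2
L (O): min(-1, 3) = -1
M (O): min(-2, 9) = -2
C (X): max(-1, -2) = -1
N (O): min(4, 2, 6) = 2
P (O): min(0, 5, 4) = 0
Q (O): min(-5, -1) = -5
D (X): max(2, 0, -5) = 2
root (O): min(6, -2, -1, 2) = -2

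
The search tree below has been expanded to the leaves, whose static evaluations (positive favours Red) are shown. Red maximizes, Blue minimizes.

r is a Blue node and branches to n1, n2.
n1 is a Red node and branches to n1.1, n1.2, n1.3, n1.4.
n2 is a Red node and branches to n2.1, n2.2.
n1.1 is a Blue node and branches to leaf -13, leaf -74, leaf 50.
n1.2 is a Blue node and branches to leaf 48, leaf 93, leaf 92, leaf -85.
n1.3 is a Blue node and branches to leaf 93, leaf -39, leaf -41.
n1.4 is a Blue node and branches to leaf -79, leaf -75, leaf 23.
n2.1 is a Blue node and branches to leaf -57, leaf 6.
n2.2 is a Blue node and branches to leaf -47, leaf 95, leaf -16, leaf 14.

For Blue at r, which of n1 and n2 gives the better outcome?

n1.1 (Blue): min(-13, -74, 50) = -74
n1.2 (Blue): min(48, 93, 92, -85) = -85
n1.3 (Blue): min(93, -39, -41) = -41
n1.4 (Blue): min(-79, -75, 23) = -79
n1 (Red): max(-74, -85, -41, -79) = -41
n2.1 (Blue): min(-57, 6) = -57
n2.2 (Blue): min(-47, 95, -16, 14) = -47
n2 (Red): max(-57, -47) = -47
Blue prefers the lower value; n1=-41, n2=-47. n2 is better since -47 < -41.

n2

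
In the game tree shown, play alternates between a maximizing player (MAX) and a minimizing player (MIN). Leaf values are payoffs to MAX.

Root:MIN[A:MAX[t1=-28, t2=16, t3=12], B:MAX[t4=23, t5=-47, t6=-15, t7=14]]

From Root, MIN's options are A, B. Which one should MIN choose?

A (MAX): max(-28, 16, 12) = 16
B (MAX): max(23, -47, -15, 14) = 23
Root (MIN): min(16, 23) = 16
MIN at Root wants the lowest of {A=16, B=23}, so chooses A.

A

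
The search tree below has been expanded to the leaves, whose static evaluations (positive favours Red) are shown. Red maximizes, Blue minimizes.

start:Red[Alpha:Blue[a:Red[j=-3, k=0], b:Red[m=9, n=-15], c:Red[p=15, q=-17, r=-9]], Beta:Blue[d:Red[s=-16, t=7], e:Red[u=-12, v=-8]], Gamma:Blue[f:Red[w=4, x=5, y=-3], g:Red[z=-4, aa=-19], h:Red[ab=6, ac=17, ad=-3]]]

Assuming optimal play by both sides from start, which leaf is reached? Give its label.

a (Red): max(-3, 0) = 0
b (Red): max(9, -15) = 9
c (Red): max(15, -17, -9) = 15
Alpha (Blue): min(0, 9, 15) = 0
d (Red): max(-16, 7) = 7
e (Red): max(-12, -8) = -8
Beta (Blue): min(7, -8) = -8
f (Red): max(4, 5, -3) = 5
g (Red): max(-4, -19) = -4
h (Red): max(6, 17, -3) = 17
Gamma (Blue): min(5, -4, 17) = -4
start (Red): max(0, -8, -4) = 0
At start, Red picks Alpha (highest: 0).
At Alpha, Blue picks a (lowest: 0).
At a, Red picks k (highest: 0).
Terminal value 0.

k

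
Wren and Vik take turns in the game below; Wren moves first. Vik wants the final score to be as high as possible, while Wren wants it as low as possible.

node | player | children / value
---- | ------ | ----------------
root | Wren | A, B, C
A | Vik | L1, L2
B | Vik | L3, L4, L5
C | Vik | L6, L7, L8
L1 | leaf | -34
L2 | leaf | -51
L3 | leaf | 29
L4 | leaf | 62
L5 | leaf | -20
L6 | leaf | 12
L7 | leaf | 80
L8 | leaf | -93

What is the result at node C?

80

C (Vik): max(12, 80, -93) = 80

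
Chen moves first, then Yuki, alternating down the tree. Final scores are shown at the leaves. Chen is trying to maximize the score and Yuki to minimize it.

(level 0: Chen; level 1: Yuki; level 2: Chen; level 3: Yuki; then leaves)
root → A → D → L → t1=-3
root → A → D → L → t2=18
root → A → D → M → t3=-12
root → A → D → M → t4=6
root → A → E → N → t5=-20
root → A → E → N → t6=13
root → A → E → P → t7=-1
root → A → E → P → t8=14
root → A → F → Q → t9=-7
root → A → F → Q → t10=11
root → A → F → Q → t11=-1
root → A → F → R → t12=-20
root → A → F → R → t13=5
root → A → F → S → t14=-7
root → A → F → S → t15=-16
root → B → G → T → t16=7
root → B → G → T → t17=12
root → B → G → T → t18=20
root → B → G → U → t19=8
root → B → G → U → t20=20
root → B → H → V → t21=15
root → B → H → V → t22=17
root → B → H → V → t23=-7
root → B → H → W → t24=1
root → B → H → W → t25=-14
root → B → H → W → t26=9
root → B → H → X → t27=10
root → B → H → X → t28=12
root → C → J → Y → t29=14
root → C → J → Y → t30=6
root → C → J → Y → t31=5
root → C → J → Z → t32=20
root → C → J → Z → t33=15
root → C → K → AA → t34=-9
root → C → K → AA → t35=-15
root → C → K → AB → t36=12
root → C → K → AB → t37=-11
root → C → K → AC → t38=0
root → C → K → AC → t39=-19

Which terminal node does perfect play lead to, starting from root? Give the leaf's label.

L (Yuki): min(-3, 18) = -3
M (Yuki): min(-12, 6) = -12
D (Chen): max(-3, -12) = -3
N (Yuki): min(-20, 13) = -20
P (Yuki): min(-1, 14) = -1
E (Chen): max(-20, -1) = -1
Q (Yuki): min(-7, 11, -1) = -7
R (Yuki): min(-20, 5) = -20
S (Yuki): min(-7, -16) = -16
F (Chen): max(-7, -20, -16) = -7
A (Yuki): min(-3, -1, -7) = -7
T (Yuki): min(7, 12, 20) = 7
U (Yuki): min(8, 20) = 8
G (Chen): max(7, 8) = 8
V (Yuki): min(15, 17, -7) = -7
W (Yuki): min(1, -14, 9) = -14
X (Yuki): min(10, 12) = 10
H (Chen): max(-7, -14, 10) = 10
B (Yuki): min(8, 10) = 8
Y (Yuki): min(14, 6, 5) = 5
Z (Yuki): min(20, 15) = 15
J (Chen): max(5, 15) = 15
AA (Yuki): min(-9, -15) = -15
AB (Yuki): min(12, -11) = -11
AC (Yuki): min(0, -19) = -19
K (Chen): max(-15, -11, -19) = -11
C (Yuki): min(15, -11) = -11
root (Chen): max(-7, 8, -11) = 8
At root, Chen picks B (highest: 8).
At B, Yuki picks G (lowest: 8).
At G, Chen picks U (highest: 8).
At U, Yuki picks t19 (lowest: 8).
Terminal value 8.

t19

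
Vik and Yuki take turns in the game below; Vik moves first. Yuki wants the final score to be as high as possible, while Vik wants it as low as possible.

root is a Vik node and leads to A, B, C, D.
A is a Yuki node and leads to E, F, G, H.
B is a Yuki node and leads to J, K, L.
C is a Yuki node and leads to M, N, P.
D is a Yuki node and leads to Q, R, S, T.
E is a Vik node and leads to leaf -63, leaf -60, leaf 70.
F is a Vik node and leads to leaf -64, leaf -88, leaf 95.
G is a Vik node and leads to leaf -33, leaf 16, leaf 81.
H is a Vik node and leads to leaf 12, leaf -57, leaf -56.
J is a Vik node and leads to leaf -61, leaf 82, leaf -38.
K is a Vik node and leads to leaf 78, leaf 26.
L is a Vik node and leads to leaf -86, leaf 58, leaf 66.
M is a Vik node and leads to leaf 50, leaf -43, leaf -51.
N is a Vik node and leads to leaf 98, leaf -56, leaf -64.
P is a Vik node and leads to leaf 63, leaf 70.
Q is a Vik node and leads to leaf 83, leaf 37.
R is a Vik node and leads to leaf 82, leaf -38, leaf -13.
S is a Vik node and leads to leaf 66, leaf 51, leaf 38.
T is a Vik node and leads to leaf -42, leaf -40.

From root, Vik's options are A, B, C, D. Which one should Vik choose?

A

E (Vik): min(-63, -60, 70) = -63
F (Vik): min(-64, -88, 95) = -88
G (Vik): min(-33, 16, 81) = -33
H (Vik): min(12, -57, -56) = -57
A (Yuki): max(-63, -88, -33, -57) = -33
J (Vik): min(-61, 82, -38) = -61
K (Vik): min(78, 26) = 26
L (Vik): min(-86, 58, 66) = -86
B (Yuki): max(-61, 26, -86) = 26
M (Vik): min(50, -43, -51) = -51
N (Vik): min(98, -56, -64) = -64
P (Vik): min(63, 70) = 63
C (Yuki): max(-51, -64, 63) = 63
Q (Vik): min(83, 37) = 37
R (Vik): min(82, -38, -13) = -38
S (Vik): min(66, 51, 38) = 38
T (Vik): min(-42, -40) = -42
D (Yuki): max(37, -38, 38, -42) = 38
root (Vik): min(-33, 26, 63, 38) = -33
Vik at root wants the lowest of {A=-33, B=26, C=63, D=38}, so chooses A.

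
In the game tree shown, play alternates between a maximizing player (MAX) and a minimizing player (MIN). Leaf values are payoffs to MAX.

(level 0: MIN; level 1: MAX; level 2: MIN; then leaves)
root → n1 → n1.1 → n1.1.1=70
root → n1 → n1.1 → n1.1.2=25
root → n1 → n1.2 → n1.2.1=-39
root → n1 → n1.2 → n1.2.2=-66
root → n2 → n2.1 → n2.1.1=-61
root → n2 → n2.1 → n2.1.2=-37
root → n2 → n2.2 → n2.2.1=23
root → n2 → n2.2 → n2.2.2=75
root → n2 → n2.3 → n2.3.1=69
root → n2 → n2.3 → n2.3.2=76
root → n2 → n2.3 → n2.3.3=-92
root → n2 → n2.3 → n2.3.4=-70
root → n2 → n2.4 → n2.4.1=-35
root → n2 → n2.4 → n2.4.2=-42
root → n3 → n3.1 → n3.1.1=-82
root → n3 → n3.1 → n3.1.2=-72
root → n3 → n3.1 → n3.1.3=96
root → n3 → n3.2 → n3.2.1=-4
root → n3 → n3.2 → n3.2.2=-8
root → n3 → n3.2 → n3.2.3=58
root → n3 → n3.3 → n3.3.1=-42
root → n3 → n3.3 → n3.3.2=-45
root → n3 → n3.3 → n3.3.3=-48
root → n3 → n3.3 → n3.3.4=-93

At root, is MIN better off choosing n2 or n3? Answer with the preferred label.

n2.1 (MIN): min(-61, -37) = -61
n2.2 (MIN): min(23, 75) = 23
n2.3 (MIN): min(69, 76, -92, -70) = -92
n2.4 (MIN): min(-35, -42) = -42
n2 (MAX): max(-61, 23, -92, -42) = 23
n3.1 (MIN): min(-82, -72, 96) = -82
n3.2 (MIN): min(-4, -8, 58) = -8
n3.3 (MIN): min(-42, -45, -48, -93) = -93
n3 (MAX): max(-82, -8, -93) = -8
MIN prefers the lower value; n2=23, n3=-8. n3 is better since -8 < 23.

n3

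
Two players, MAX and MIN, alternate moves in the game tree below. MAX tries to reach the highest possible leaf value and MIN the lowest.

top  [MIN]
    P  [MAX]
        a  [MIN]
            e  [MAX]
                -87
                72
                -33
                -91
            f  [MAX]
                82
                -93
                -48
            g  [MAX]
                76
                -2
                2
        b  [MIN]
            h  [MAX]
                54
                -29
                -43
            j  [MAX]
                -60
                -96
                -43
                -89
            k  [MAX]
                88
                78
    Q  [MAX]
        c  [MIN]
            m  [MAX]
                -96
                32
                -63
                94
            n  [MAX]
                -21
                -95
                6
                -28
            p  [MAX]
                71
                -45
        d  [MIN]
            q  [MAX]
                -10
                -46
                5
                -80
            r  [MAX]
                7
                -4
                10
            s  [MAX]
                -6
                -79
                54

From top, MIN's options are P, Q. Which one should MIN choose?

e (MAX): max(-87, 72, -33, -91) = 72
f (MAX): max(82, -93, -48) = 82
g (MAX): max(76, -2, 2) = 76
a (MIN): min(72, 82, 76) = 72
h (MAX): max(54, -29, -43) = 54
j (MAX): max(-60, -96, -43, -89) = -43
k (MAX): max(88, 78) = 88
b (MIN): min(54, -43, 88) = -43
P (MAX): max(72, -43) = 72
m (MAX): max(-96, 32, -63, 94) = 94
n (MAX): max(-21, -95, 6, -28) = 6
p (MAX): max(71, -45) = 71
c (MIN): min(94, 6, 71) = 6
q (MAX): max(-10, -46, 5, -80) = 5
r (MAX): max(7, -4, 10) = 10
s (MAX): max(-6, -79, 54) = 54
d (MIN): min(5, 10, 54) = 5
Q (MAX): max(6, 5) = 6
top (MIN): min(72, 6) = 6
MIN at top wants the lowest of {P=72, Q=6}, so chooses Q.

Q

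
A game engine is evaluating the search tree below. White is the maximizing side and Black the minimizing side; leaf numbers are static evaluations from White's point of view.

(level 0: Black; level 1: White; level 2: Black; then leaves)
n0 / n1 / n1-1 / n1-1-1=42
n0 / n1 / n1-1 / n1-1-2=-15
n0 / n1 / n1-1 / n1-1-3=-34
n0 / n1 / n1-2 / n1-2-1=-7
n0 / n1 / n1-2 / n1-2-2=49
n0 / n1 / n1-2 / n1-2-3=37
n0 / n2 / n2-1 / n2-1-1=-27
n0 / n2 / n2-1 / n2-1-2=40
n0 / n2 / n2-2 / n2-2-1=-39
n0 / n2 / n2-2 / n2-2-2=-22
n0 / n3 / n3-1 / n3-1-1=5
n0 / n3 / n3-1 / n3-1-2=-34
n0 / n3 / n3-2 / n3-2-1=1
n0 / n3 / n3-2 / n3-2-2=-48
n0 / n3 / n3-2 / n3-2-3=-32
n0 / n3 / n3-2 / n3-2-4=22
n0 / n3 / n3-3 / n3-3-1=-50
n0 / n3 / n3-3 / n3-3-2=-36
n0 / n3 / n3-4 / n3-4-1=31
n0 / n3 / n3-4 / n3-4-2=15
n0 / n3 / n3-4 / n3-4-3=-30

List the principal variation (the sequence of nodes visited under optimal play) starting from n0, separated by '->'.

n1-1 (Black): min(42, -15, -34) = -34
n1-2 (Black): min(-7, 49, 37) = -7
n1 (White): max(-34, -7) = -7
n2-1 (Black): min(-27, 40) = -27
n2-2 (Black): min(-39, -22) = -39
n2 (White): max(-27, -39) = -27
n3-1 (Black): min(5, -34) = -34
n3-2 (Black): min(1, -48, -32, 22) = -48
n3-3 (Black): min(-50, -36) = -50
n3-4 (Black): min(31, 15, -30) = -30
n3 (White): max(-34, -48, -50, -30) = -30
n0 (Black): min(-7, -27, -30) = -30
At n0, Black picks n3 (lowest: -30).
At n3, White picks n3-4 (highest: -30).
At n3-4, Black picks n3-4-3 (lowest: -30).
Terminal value -30.

n0 -> n3 -> n3-4 -> n3-4-3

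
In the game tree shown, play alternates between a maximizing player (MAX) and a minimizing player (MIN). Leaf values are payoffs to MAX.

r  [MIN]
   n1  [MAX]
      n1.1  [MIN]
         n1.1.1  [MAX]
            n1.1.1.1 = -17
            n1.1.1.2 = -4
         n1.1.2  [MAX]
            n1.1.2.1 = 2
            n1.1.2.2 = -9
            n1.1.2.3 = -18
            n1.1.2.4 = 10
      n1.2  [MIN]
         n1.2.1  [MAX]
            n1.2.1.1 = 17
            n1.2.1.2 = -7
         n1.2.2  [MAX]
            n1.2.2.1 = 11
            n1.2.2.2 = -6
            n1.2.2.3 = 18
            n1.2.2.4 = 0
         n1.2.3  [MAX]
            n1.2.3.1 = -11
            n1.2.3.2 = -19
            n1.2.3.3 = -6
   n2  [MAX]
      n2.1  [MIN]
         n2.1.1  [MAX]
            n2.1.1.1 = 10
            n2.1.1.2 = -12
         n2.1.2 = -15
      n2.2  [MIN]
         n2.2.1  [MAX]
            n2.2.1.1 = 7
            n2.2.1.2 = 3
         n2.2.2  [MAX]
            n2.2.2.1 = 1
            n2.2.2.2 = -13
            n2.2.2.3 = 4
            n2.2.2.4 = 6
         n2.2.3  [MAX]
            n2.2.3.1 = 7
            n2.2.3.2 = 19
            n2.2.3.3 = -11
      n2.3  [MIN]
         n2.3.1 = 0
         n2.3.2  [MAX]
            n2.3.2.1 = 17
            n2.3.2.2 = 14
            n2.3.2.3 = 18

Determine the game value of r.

-4

n1.1.1 (MAX): max(-17, -4) = -4
n1.1.2 (MAX): max(2, -9, -18, 10) = 10
n1.1 (MIN): min(-4, 10) = -4
n1.2.1 (MAX): max(17, -7) = 17
n1.2.2 (MAX): max(11, -6, 18, 0) = 18
n1.2.3 (MAX): max(-11, -19, -6) = -6
n1.2 (MIN): min(17, 18, -6) = -6
n1 (MAX): max(-4, -6) = -4
n2.1.1 (MAX): max(10, -12) = 10
n2.1 (MIN): min(10, -15) = -15
n2.2.1 (MAX): max(7, 3) = 7
n2.2.2 (MAX): max(1, -13, 4, 6) = 6
n2.2.3 (MAX): max(7, 19, -11) = 19
n2.2 (MIN): min(7, 6, 19) = 6
n2.3.2 (MAX): max(17, 14, 18) = 18
n2.3 (MIN): min(0, 18) = 0
n2 (MAX): max(-15, 6, 0) = 6
r (MIN): min(-4, 6) = -4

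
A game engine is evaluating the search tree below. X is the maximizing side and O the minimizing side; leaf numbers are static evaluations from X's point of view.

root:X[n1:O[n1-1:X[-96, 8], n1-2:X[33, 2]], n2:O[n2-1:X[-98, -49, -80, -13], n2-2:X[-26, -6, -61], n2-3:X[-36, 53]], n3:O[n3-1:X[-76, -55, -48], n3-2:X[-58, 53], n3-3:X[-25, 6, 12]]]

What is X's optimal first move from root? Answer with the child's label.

n1

n1-1 (X): max(-96, 8) = 8
n1-2 (X): max(33, 2) = 33
n1 (O): min(8, 33) = 8
n2-1 (X): max(-98, -49, -80, -13) = -13
n2-2 (X): max(-26, -6, -61) = -6
n2-3 (X): max(-36, 53) = 53
n2 (O): min(-13, -6, 53) = -13
n3-1 (X): max(-76, -55, -48) = -48
n3-2 (X): max(-58, 53) = 53
n3-3 (X): max(-25, 6, 12) = 12
n3 (O): min(-48, 53, 12) = -48
root (X): max(8, -13, -48) = 8
X at root wants the highest of {n1=8, n2=-13, n3=-48}, so chooses n1.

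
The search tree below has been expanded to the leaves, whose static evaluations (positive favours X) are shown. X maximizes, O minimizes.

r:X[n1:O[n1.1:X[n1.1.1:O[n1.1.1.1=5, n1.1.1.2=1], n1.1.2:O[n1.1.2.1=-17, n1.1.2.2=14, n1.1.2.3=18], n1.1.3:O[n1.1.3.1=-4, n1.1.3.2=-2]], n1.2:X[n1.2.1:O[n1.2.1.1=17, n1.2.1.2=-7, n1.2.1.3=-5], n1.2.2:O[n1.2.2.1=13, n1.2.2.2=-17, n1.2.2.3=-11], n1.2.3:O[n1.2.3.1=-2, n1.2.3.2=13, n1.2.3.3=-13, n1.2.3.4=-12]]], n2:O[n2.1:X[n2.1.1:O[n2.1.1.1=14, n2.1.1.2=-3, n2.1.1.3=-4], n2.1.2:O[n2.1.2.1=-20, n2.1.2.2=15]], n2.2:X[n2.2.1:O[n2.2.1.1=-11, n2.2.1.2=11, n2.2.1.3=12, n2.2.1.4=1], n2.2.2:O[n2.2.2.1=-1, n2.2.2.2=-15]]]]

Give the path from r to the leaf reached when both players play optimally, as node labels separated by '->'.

r -> n1 -> n1.2 -> n1.2.1 -> n1.2.1.2

n1.1.1 (O): min(5, 1) = 1
n1.1.2 (O): min(-17, 14, 18) = -17
n1.1.3 (O): min(-4, -2) = -4
n1.1 (X): max(1, -17, -4) = 1
n1.2.1 (O): min(17, -7, -5) = -7
n1.2.2 (O): min(13, -17, -11) = -17
n1.2.3 (O): min(-2, 13, -13, -12) = -13
n1.2 (X): max(-7, -17, -13) = -7
n1 (O): min(1, -7) = -7
n2.1.1 (O): min(14, -3, -4) = -4
n2.1.2 (O): min(-20, 15) = -20
n2.1 (X): max(-4, -20) = -4
n2.2.1 (O): min(-11, 11, 12, 1) = -11
n2.2.2 (O): min(-1, -15) = -15
n2.2 (X): max(-11, -15) = -11
n2 (O): min(-4, -11) = -11
r (X): max(-7, -11) = -7
At r, X picks n1 (highest: -7).
At n1, O picks n1.2 (lowest: -7).
At n1.2, X picks n1.2.1 (highest: -7).
At n1.2.1, O picks n1.2.1.2 (lowest: -7).
Terminal value -7.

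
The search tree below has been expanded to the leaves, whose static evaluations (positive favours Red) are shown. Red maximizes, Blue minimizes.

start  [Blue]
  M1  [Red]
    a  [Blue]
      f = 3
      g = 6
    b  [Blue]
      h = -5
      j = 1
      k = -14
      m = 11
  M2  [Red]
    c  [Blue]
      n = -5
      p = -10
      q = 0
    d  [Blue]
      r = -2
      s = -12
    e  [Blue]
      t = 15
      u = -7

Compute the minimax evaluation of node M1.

3

a (Blue): min(3, 6) = 3
b (Blue): min(-5, 1, -14, 11) = -14
M1 (Red): max(3, -14) = 3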